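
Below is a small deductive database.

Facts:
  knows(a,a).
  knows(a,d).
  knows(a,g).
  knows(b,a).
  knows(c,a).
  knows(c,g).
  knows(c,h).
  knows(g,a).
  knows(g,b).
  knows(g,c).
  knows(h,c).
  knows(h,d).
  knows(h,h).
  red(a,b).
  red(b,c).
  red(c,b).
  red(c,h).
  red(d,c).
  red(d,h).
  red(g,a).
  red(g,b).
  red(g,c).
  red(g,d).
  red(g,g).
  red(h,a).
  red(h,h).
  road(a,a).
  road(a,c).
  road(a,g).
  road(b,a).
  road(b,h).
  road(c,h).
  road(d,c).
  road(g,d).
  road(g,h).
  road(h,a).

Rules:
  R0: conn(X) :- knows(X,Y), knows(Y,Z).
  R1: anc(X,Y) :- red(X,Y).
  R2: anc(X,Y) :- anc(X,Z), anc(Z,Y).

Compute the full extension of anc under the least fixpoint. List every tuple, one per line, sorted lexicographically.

anc(a,a)
anc(a,b)
anc(a,c)
anc(a,h)
anc(b,a)
anc(b,b)
anc(b,c)
anc(b,h)
anc(c,a)
anc(c,b)
anc(c,c)
anc(c,h)
anc(d,a)
anc(d,b)
anc(d,c)
anc(d,h)
anc(g,a)
anc(g,b)
anc(g,c)
anc(g,d)
anc(g,g)
anc(g,h)
anc(h,a)
anc(h,b)
anc(h,c)
anc(h,h)

round 1: derive anc(a,b) via R1 from red(a,b)
round 1: derive anc(b,c) via R1 from red(b,c)
round 1: derive anc(c,b) via R1 from red(c,b)
round 1: derive anc(c,h) via R1 from red(c,h)
round 1: derive anc(d,c) via R1 from red(d,c)
round 1: derive anc(d,h) via R1 from red(d,h)
round 1: derive anc(g,a) via R1 from red(g,a)
round 1: derive anc(g,b) via R1 from red(g,b)
round 1: derive anc(g,c) via R1 from red(g,c)
round 1: derive anc(g,d) via R1 from red(g,d)
round 1: derive anc(g,g) via R1 from red(g,g)
round 1: derive anc(h,a) via R1 from red(h,a)
round 1: derive anc(h,h) via R1 from red(h,h)
round 2: derive anc(a,c) via R2 from anc(a,b), anc(b,c)
round 2: derive anc(b,b) via R2 from anc(b,c), anc(c,b)
round 2: derive anc(b,h) via R2 from anc(b,c), anc(c,h)
round 2: derive anc(c,a) via R2 from anc(c,h), anc(h,a)
round 2: derive anc(c,c) via R2 from anc(c,b), anc(b,c)
round 2: derive anc(d,a) via R2 from anc(d,h), anc(h,a)
round 2: derive anc(d,b) via R2 from anc(d,c), anc(c,b)
round 2: derive anc(g,h) via R2 from anc(g,c), anc(c,h)
round 2: derive anc(h,b) via R2 from anc(h,a), anc(a,b)
round 3: derive anc(a,a) via R2 from anc(a,c), anc(c,a)
round 3: derive anc(a,h) via R2 from anc(a,b), anc(b,h)
round 3: derive anc(b,a) via R2 from anc(b,c), anc(c,a)
round 3: derive anc(h,c) via R2 from anc(h,a), anc(a,c)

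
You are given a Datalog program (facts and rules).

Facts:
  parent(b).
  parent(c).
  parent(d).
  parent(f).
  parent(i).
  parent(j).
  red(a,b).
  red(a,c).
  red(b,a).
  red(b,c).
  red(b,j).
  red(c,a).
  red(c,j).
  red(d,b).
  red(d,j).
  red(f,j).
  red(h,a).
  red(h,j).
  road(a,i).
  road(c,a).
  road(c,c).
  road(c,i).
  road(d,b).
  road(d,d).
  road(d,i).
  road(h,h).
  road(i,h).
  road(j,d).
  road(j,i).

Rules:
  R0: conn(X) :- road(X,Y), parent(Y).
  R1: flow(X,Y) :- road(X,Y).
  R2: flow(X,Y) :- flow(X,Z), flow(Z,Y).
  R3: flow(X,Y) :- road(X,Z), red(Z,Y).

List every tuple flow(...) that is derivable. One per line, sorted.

round 1: derive flow(a,i) via R1 from road(a,i)
round 1: derive flow(c,a) via R1 from road(c,a)
round 1: derive flow(c,c) via R1 from road(c,c)
round 1: derive flow(c,i) via R1 from road(c,i)
round 1: derive flow(d,b) via R1 from road(d,b)
round 1: derive flow(d,d) via R1 from road(d,d)
round 1: derive flow(d,i) via R1 from road(d,i)
round 1: derive flow(h,h) via R1 from road(h,h)
round 1: derive flow(i,h) via R1 from road(i,h)
round 1: derive flow(j,d) via R1 from road(j,d)
round 1: derive flow(j,i) via R1 from road(j,i)
round 1: derive flow(c,b) via R3 from road(c,a), red(a,b)
round 1: derive flow(c,j) via R3 from road(c,c), red(c,j)
round 1: derive flow(d,a) via R3 from road(d,b), red(b,a)
round 1: derive flow(d,c) via R3 from road(d,b), red(b,c)
round 1: derive flow(d,j) via R3 from road(d,b), red(b,j)
round 1: derive flow(h,a) via R3 from road(h,h), red(h,a)
round 1: derive flow(h,j) via R3 from road(h,h), red(h,j)
round 1: derive flow(i,a) via R3 from road(i,h), red(h,a)
round 1: derive flow(i,j) via R3 from road(i,h), red(h,j)
round 1: derive flow(j,b) via R3 from road(j,d), red(d,b)
round 1: derive flow(j,j) via R3 from road(j,d), red(d,j)
round 2: derive flow(a,a) via R2 from flow(a,i), flow(i,a)
round 2: derive flow(a,h) via R2 from flow(a,i), flow(i,h)
round 2: derive flow(a,j) via R2 from flow(a,i), flow(i,j)
round 2: derive flow(c,d) via R2 from flow(c,j), flow(j,d)
round 2: derive flow(c,h) via R2 from flow(c,i), flow(i,h)
round 2: derive flow(d,h) via R2 from flow(d,i), flow(i,h)
round 2: derive flow(h,b) via R2 from flow(h,j), flow(j,b)
round 2: derive flow(h,d) via R2 from flow(h,j), flow(j,d)
round 2: derive flow(h,i) via R2 from flow(h,a), flow(a,i)
round 2: derive flow(i,b) via R2 from flow(i,j), flow(j,b)
round 2: derive flow(i,d) via R2 from flow(i,j), flow(j,d)
round 2: derive flow(i,i) via R2 from flow(i,a), flow(a,i)
round 2: derive flow(j,a) via R2 from flow(j,d), flow(d,a)
round 2: derive flow(j,c) via R2 from flow(j,d), flow(d,c)
round 2: derive flow(j,h) via R2 from flow(j,i), flow(i,h)
round 3: derive flow(a,b) via R2 from flow(a,h), flow(h,b)
round 3: derive flow(a,c) via R2 from flow(a,j), flow(j,c)
round 3: derive flow(a,d) via R2 from flow(a,h), flow(h,d)
round 3: derive flow(h,c) via R2 from flow(h,d), flow(d,c)
round 3: derive flow(i,c) via R2 from flow(i,d), flow(d,c)

flow(a,a)
flow(a,b)
flow(a,c)
flow(a,d)
flow(a,h)
flow(a,i)
flow(a,j)
flow(c,a)
flow(c,b)
flow(c,c)
flow(c,d)
flow(c,h)
flow(c,i)
flow(c,j)
flow(d,a)
flow(d,b)
flow(d,c)
flow(d,d)
flow(d,h)
flow(d,i)
flow(d,j)
flow(h,a)
flow(h,b)
flow(h,c)
flow(h,d)
flow(h,h)
flow(h,i)
flow(h,j)
flow(i,a)
flow(i,b)
flow(i,c)
flow(i,d)
flow(i,h)
flow(i,i)
flow(i,j)
flow(j,a)
flow(j,b)
flow(j,c)
flow(j,d)
flow(j,h)
flow(j,i)
flow(j,j)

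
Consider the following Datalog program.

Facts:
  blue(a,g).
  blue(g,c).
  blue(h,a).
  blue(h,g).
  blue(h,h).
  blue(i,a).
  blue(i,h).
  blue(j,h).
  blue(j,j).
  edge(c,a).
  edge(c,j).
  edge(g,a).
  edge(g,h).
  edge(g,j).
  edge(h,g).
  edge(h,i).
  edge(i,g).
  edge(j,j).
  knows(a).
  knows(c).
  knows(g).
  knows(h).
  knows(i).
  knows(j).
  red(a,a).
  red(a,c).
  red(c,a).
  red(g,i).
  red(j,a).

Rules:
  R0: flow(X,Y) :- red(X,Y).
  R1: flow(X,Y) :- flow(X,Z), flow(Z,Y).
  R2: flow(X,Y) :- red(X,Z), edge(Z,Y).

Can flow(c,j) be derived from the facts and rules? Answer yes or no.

yes

round 1: derive flow(a,a) via R0 from red(a,a)
round 1: derive flow(a,c) via R0 from red(a,c)
round 1: derive flow(c,a) via R0 from red(c,a)
round 1: derive flow(g,i) via R0 from red(g,i)
round 1: derive flow(j,a) via R0 from red(j,a)
round 1: derive flow(a,j) via R2 from red(a,c), edge(c,j)
round 1: derive flow(g,g) via R2 from red(g,i), edge(i,g)
round 2: derive flow(c,c) via R1 from flow(c,a), flow(a,c)
round 2: derive flow(c,j) via R1 from flow(c,a), flow(a,j)
round 2: derive flow(j,c) via R1 from flow(j,a), flow(a,c)
round 2: derive flow(j,j) via R1 from flow(j,a), flow(a,j)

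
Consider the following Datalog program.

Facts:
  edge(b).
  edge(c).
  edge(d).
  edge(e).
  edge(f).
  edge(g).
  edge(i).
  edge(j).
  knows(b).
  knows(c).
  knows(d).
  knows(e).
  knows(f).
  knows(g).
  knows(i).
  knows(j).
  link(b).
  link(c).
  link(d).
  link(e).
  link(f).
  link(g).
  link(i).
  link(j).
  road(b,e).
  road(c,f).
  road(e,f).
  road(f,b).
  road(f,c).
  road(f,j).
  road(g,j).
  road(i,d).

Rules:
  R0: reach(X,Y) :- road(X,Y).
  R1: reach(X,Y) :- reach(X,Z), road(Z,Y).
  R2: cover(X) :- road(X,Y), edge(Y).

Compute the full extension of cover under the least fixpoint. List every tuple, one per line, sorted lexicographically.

round 1: derive cover(b) via R2 from road(b,e), edge(e)
round 1: derive cover(c) via R2 from road(c,f), edge(f)
round 1: derive cover(e) via R2 from road(e,f), edge(f)
round 1: derive cover(f) via R2 from road(f,b), edge(b)
round 1: derive cover(g) via R2 from road(g,j), edge(j)
round 1: derive cover(i) via R2 from road(i,d), edge(d)

cover(b)
cover(c)
cover(e)
cover(f)
cover(g)
cover(i)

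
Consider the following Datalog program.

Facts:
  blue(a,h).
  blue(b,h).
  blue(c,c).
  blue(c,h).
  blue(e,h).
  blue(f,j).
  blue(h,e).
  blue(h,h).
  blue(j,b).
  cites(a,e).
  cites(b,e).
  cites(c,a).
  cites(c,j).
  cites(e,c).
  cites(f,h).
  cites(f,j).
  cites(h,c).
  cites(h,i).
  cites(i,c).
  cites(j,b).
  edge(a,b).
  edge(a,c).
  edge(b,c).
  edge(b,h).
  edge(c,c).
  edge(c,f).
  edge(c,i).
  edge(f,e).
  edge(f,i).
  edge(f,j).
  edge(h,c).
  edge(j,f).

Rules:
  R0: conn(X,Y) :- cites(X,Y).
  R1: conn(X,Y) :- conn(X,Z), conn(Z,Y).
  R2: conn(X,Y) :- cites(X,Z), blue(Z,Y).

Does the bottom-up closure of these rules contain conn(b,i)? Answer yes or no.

round 1: derive conn(a,e) via R0 from cites(a,e)
round 1: derive conn(b,e) via R0 from cites(b,e)
round 1: derive conn(c,a) via R0 from cites(c,a)
round 1: derive conn(c,j) via R0 from cites(c,j)
round 1: derive conn(e,c) via R0 from cites(e,c)
round 1: derive conn(f,h) via R0 from cites(f,h)
round 1: derive conn(f,j) via R0 from cites(f,j)
round 1: derive conn(h,c) via R0 from cites(h,c)
round 1: derive conn(h,i) via R0 from cites(h,i)
round 1: derive conn(i,c) via R0 from cites(i,c)
round 1: derive conn(j,b) via R0 from cites(j,b)
round 1: derive conn(a,h) via R2 from cites(a,e), blue(e,h)
round 1: derive conn(b,h) via R2 from cites(b,e), blue(e,h)
round 1: derive conn(c,b) via R2 from cites(c,j), blue(j,b)
round 1: derive conn(c,h) via R2 from cites(c,a), blue(a,h)
round 1: derive conn(e,h) via R2 from cites(e,c), blue(c,h)
round 1: derive conn(f,b) via R2 from cites(f,j), blue(j,b)
round 1: derive conn(f,e) via R2 from cites(f,h), blue(h,e)
round 1: derive conn(h,h) via R2 from cites(h,c), blue(c,h)
round 1: derive conn(i,h) via R2 from cites(i,c), blue(c,h)
round 1: derive conn(j,h) via R2 from cites(j,b), blue(b,h)
round 2: derive conn(a,c) via R1 from conn(a,e), conn(e,c)
round 2: derive conn(a,i) via R1 from conn(a,h), conn(h,i)
round 2: derive conn(b,c) via R1 from conn(b,e), conn(e,c)
round 2: derive conn(b,i) via R1 from conn(b,h), conn(h,i)
round 2: derive conn(c,c) via R1 from conn(c,h), conn(h,c)
round 2: derive conn(c,e) via R1 from conn(c,a), conn(a,e)
round 2: derive conn(c,i) via R1 from conn(c,h), conn(h,i)
round 2: derive conn(e,a) via R1 from conn(e,c), conn(c,a)
round 2: derive conn(e,b) via R1 from conn(e,c), conn(c,b)
round 2: derive conn(e,i) via R1 from conn(e,h), conn(h,i)
round 2: derive conn(e,j) via R1 from conn(e,c), conn(c,j)
round 2: derive conn(f,c) via R1 from conn(f,e), conn(e,c)
round 2: derive conn(f,i) via R1 from conn(f,h), conn(h,i)
round 2: derive conn(h,a) via R1 from conn(h,c), conn(c,a)
round 2: derive conn(h,b) via R1 from conn(h,c), conn(c,b)
round 2: derive conn(h,j) via R1 from conn(h,c), conn(c,j)
round 2: derive conn(i,a) via R1 from conn(i,c), conn(c,a)
round 2: derive conn(i,b) via R1 from conn(i,c), conn(c,b)
round 2: derive conn(i,i) via R1 from conn(i,h), conn(h,i)
round 2: derive conn(i,j) via R1 from conn(i,c), conn(c,j)
round 2: derive conn(j,c) via R1 from conn(j,h), conn(h,c)
round 2: derive conn(j,e) via R1 from conn(j,b), conn(b,e)
round 2: derive conn(j,i) via R1 from conn(j,h), conn(h,i)
round 3: derive conn(a,a) via R1 from conn(a,c), conn(c,a)
round 3: derive conn(a,b) via R1 from conn(a,c), conn(c,b)
round 3: derive conn(a,j) via R1 from conn(a,c), conn(c,j)
round 3: derive conn(b,a) via R1 from conn(b,c), conn(c,a)
round 3: derive conn(b,b) via R1 from conn(b,c), conn(c,b)
round 3: derive conn(b,j) via R1 from conn(b,c), conn(c,j)
round 3: derive conn(e,e) via R1 from conn(e,a), conn(a,e)
round 3: derive conn(f,a) via R1 from conn(f,c), conn(c,a)
round 3: derive conn(h,e) via R1 from conn(h,a), conn(a,e)
round 3: derive conn(i,e) via R1 from conn(i,a), conn(a,e)
round 3: derive conn(j,a) via R1 from conn(j,c), conn(c,a)
round 3: derive conn(j,j) via R1 from conn(j,c), conn(c,j)

yes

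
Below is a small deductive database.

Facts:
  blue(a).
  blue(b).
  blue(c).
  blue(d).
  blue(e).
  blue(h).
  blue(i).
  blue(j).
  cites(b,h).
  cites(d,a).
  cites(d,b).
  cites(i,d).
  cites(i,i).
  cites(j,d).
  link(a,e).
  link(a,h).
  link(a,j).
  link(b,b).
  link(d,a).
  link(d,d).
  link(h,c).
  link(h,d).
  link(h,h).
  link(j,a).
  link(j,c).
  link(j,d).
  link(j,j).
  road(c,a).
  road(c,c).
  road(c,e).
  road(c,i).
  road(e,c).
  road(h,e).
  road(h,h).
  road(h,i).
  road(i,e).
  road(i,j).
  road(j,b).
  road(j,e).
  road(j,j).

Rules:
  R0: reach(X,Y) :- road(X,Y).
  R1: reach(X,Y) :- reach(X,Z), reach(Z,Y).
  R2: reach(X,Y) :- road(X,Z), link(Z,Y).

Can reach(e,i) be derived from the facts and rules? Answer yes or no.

yes

round 1: derive reach(c,a) via R0 from road(c,a)
round 1: derive reach(c,c) via R0 from road(c,c)
round 1: derive reach(c,e) via R0 from road(c,e)
round 1: derive reach(c,i) via R0 from road(c,i)
round 1: derive reach(e,c) via R0 from road(e,c)
round 1: derive reach(h,e) via R0 from road(h,e)
round 1: derive reach(h,h) via R0 from road(h,h)
round 1: derive reach(h,i) via R0 from road(h,i)
round 1: derive reach(i,e) via R0 from road(i,e)
round 1: derive reach(i,j) via R0 from road(i,j)
round 1: derive reach(j,b) via R0 from road(j,b)
round 1: derive reach(j,e) via R0 from road(j,e)
round 1: derive reach(j,j) via R0 from road(j,j)
round 1: derive reach(c,h) via R2 from road(c,a), link(a,h)
round 1: derive reach(c,j) via R2 from road(c,a), link(a,j)
round 1: derive reach(h,c) via R2 from road(h,h), link(h,c)
round 1: derive reach(h,d) via R2 from road(h,h), link(h,d)
round 1: derive reach(i,a) via R2 from road(i,j), link(j,a)
round 1: derive reach(i,c) via R2 from road(i,j), link(j,c)
round 1: derive reach(i,d) via R2 from road(i,j), link(j,d)
round 1: derive reach(j,a) via R2 from road(j,j), link(j,a)
round 1: derive reach(j,c) via R2 from road(j,j), link(j,c)
round 1: derive reach(j,d) via R2 from road(j,j), link(j,d)
round 2: derive reach(c,b) via R1 from reach(c,j), reach(j,b)
round 2: derive reach(c,d) via R1 from reach(c,h), reach(h,d)
round 2: derive reach(e,a) via R1 from reach(e,c), reach(c,a)
round 2: derive reach(e,e) via R1 from reach(e,c), reach(c,e)
round 2: derive reach(e,h) via R1 from reach(e,c), reach(c,h)
round 2: derive reach(e,i) via R1 from reach(e,c), reach(c,i)
round 2: derive reach(e,j) via R1 from reach(e,c), reach(c,j)
round 2: derive reach(h,a) via R1 from reach(h,c), reach(c,a)
round 2: derive reach(h,j) via R1 from reach(h,c), reach(c,j)
round 2: derive reach(i,b) via R1 from reach(i,j), reach(j,b)
round 2: derive reach(i,h) via R1 from reach(i,c), reach(c,h)
round 2: derive reach(i,i) via R1 from reach(i,c), reach(c,i)
round 2: derive reach(j,h) via R1 from reach(j,c), reach(c,h)
round 2: derive reach(j,i) via R1 from reach(j,c), reach(c,i)
round 3: derive reach(e,b) via R1 from reach(e,c), reach(c,b)
round 3: derive reach(e,d) via R1 from reach(e,c), reach(c,d)
round 3: derive reach(h,b) via R1 from reach(h,c), reach(c,b)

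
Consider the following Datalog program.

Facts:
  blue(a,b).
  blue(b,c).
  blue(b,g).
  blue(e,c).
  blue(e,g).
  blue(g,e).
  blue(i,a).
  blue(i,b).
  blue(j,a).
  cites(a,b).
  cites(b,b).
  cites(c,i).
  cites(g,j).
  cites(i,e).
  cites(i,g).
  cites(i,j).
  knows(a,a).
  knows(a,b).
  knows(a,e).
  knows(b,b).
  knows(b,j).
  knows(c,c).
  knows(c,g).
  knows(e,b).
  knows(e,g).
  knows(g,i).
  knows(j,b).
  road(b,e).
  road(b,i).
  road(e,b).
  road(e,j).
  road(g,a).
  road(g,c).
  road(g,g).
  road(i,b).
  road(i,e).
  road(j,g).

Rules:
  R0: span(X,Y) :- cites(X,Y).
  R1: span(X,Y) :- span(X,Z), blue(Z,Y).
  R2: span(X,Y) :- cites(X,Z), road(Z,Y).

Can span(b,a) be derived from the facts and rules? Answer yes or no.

yes

round 1: derive span(a,b) via R0 from cites(a,b)
round 1: derive span(b,b) via R0 from cites(b,b)
round 1: derive span(c,i) via R0 from cites(c,i)
round 1: derive span(g,j) via R0 from cites(g,j)
round 1: derive span(i,e) via R0 from cites(i,e)
round 1: derive span(i,g) via R0 from cites(i,g)
round 1: derive span(i,j) via R0 from cites(i,j)
round 1: derive span(a,e) via R2 from cites(a,b), road(b,e)
round 1: derive span(a,i) via R2 from cites(a,b), road(b,i)
round 1: derive span(b,e) via R2 from cites(b,b), road(b,e)
round 1: derive span(b,i) via R2 from cites(b,b), road(b,i)
round 1: derive span(c,b) via R2 from cites(c,i), road(i,b)
round 1: derive span(c,e) via R2 from cites(c,i), road(i,e)
round 1: derive span(g,g) via R2 from cites(g,j), road(j,g)
round 1: derive span(i,a) via R2 from cites(i,g), road(g,a)
round 1: derive span(i,b) via R2 from cites(i,e), road(e,b)
round 1: derive span(i,c) via R2 from cites(i,g), road(g,c)
round 2: derive span(a,a) via R1 from span(a,i), blue(i,a)
round 2: derive span(a,c) via R1 from span(a,b), blue(b,c)
round 2: derive span(a,g) via R1 from span(a,b), blue(b,g)
round 2: derive span(b,a) via R1 from span(b,i), blue(i,a)
round 2: derive span(b,c) via R1 from span(b,b), blue(b,c)
round 2: derive span(b,g) via R1 from span(b,b), blue(b,g)
round 2: derive span(c,a) via R1 from span(c,i), blue(i,a)
round 2: derive span(c,c) via R1 from span(c,b), blue(b,c)
round 2: derive span(c,g) via R1 from span(c,b), blue(b,g)
round 2: derive span(g,a) via R1 from span(g,j), blue(j,a)
round 2: derive span(g,e) via R1 from span(g,g), blue(g,e)
round 3: derive span(g,b) via R1 from span(g,a), blue(a,b)
round 3: derive span(g,c) via R1 from span(g,e), blue(e,c)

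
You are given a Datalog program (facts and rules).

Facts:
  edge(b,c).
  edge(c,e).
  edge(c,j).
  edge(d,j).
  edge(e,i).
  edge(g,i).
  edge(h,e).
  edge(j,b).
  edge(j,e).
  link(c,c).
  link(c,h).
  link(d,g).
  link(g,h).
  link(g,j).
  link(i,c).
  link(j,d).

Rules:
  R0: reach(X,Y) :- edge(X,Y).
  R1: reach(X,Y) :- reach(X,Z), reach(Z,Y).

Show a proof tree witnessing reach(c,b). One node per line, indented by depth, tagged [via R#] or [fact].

round 1: derive reach(b,c) via R0 from edge(b,c)
round 1: derive reach(c,e) via R0 from edge(c,e)
round 1: derive reach(c,j) via R0 from edge(c,j)
round 1: derive reach(d,j) via R0 from edge(d,j)
round 1: derive reach(e,i) via R0 from edge(e,i)
round 1: derive reach(g,i) via R0 from edge(g,i)
round 1: derive reach(h,e) via R0 from edge(h,e)
round 1: derive reach(j,b) via R0 from edge(j,b)
round 1: derive reach(j,e) via R0 from edge(j,e)
round 2: derive reach(b,e) via R1 from reach(b,c), reach(c,e)
round 2: derive reach(b,j) via R1 from reach(b,c), reach(c,j)
round 2: derive reach(c,b) via R1 from reach(c,j), reach(j,b)
round 2: derive reach(c,i) via R1 from reach(c,e), reach(e,i)
round 2: derive reach(d,b) via R1 from reach(d,j), reach(j,b)
round 2: derive reach(d,e) via R1 from reach(d,j), reach(j,e)
round 2: derive reach(h,i) via R1 from reach(h,e), reach(e,i)
round 2: derive reach(j,c) via R1 from reach(j,b), reach(b,c)
round 2: derive reach(j,i) via R1 from reach(j,e), reach(e,i)
round 3: derive reach(b,b) via R1 from reach(b,c), reach(c,b)
round 3: derive reach(b,i) via R1 from reach(b,c), reach(c,i)
round 3: derive reach(c,c) via R1 from reach(c,b), reach(b,c)
round 3: derive reach(d,c) via R1 from reach(d,b), reach(b,c)
round 3: derive reach(d,i) via R1 from reach(d,e), reach(e,i)
round 3: derive reach(j,j) via R1 from reach(j,b), reach(b,j)

reach(c,b)  [via R1]
  reach(c,j)  [via R0]
    edge(c,j)  [fact]
  reach(j,b)  [via R0]
    edge(j,b)  [fact]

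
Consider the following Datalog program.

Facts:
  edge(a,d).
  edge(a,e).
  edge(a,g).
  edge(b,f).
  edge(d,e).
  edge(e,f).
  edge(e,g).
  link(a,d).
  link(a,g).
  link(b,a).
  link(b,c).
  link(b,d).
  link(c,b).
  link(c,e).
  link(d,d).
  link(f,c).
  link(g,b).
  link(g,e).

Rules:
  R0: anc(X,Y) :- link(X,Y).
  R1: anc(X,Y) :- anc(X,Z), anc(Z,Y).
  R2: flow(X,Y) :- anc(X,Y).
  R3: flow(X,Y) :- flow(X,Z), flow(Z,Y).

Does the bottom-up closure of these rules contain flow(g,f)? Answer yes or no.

no

round 1: derive anc(a,d) via R0 from link(a,d)
round 1: derive anc(a,g) via R0 from link(a,g)
round 1: derive anc(b,a) via R0 from link(b,a)
round 1: derive anc(b,c) via R0 from link(b,c)
round 1: derive anc(b,d) via R0 from link(b,d)
round 1: derive anc(c,b) via R0 from link(c,b)
round 1: derive anc(c,e) via R0 from link(c,e)
round 1: derive anc(d,d) via R0 from link(d,d)
round 1: derive anc(f,c) via R0 from link(f,c)
round 1: derive anc(g,b) via R0 from link(g,b)
round 1: derive anc(g,e) via R0 from link(g,e)
round 2: derive anc(a,b) via R1 from anc(a,g), anc(g,b)
round 2: derive anc(a,e) via R1 from anc(a,g), anc(g,e)
round 2: derive anc(b,b) via R1 from anc(b,c), anc(c,b)
round 2: derive anc(b,e) via R1 from anc(b,c), anc(c,e)
round 2: derive anc(b,g) via R1 from anc(b,a), anc(a,g)
round 2: derive anc(c,a) via R1 from anc(c,b), anc(b,a)
round 2: derive anc(c,c) via R1 from anc(c,b), anc(b,c)
round 2: derive anc(c,d) via R1 from anc(c,b), anc(b,d)
round 2: derive anc(f,b) via R1 from anc(f,c), anc(c,b)
round 2: derive anc(f,e) via R1 from anc(f,c), anc(c,e)
round 2: derive anc(g,a) via R1 from anc(g,b), anc(b,a)
round 2: derive anc(g,c) via R1 from anc(g,b), anc(b,c)
round 2: derive anc(g,d) via R1 from anc(g,b), anc(b,d)
round 2: derive flow(a,d) via R2 from anc(a,d)
round 2: derive flow(a,g) via R2 from anc(a,g)
round 2: derive flow(b,a) via R2 from anc(b,a)
round 2: derive flow(b,c) via R2 from anc(b,c)
round 2: derive flow(b,d) via R2 from anc(b,d)
round 2: derive flow(c,b) via R2 from anc(c,b)
round 2: derive flow(c,e) via R2 from anc(c,e)
round 2: derive flow(d,d) via R2 from anc(d,d)
round 2: derive flow(f,c) via R2 from anc(f,c)
round 2: derive flow(g,b) via R2 from anc(g,b)
round 2: derive flow(g,e) via R2 from anc(g,e)
round 3: derive anc(a,a) via R1 from anc(a,b), anc(b,a)
round 3: derive anc(a,c) via R1 from anc(a,b), anc(b,c)
round 3: derive anc(c,g) via R1 from anc(c,a), anc(a,g)
round 3: derive anc(f,a) via R1 from anc(f,b), anc(b,a)
round 3: derive anc(f,d) via R1 from anc(f,b), anc(b,d)
round 3: derive anc(f,g) via R1 from anc(f,b), anc(b,g)
round 3: derive anc(g,g) via R1 from anc(g,a), anc(a,g)
round 3: derive flow(a,b) via R2 from anc(a,b)
round 3: derive flow(a,e) via R2 from anc(a,e)
round 3: derive flow(b,b) via R2 from anc(b,b)
round 3: derive flow(b,e) via R2 from anc(b,e)
round 3: derive flow(b,g) via R2 from anc(b,g)
round 3: derive flow(c,a) via R2 from anc(c,a)
round 3: derive flow(c,c) via R2 from anc(c,c)
round 3: derive flow(c,d) via R2 from anc(c,d)
round 3: derive flow(f,b) via R2 from anc(f,b)
round 3: derive flow(f,e) via R2 from anc(f,e)
round 3: derive flow(g,a) via R2 from anc(g,a)
round 3: derive flow(g,c) via R2 from anc(g,c)
round 3: derive flow(g,d) via R2 from anc(g,d)
round 4: derive flow(a,a) via R2 from anc(a,a)
round 4: derive flow(a,c) via R2 from anc(a,c)
round 4: derive flow(c,g) via R2 from anc(c,g)
round 4: derive flow(f,a) via R2 from anc(f,a)
round 4: derive flow(f,d) via R2 from anc(f,d)
round 4: derive flow(f,g) via R2 from anc(f,g)
round 4: derive flow(g,g) via R2 from anc(g,g)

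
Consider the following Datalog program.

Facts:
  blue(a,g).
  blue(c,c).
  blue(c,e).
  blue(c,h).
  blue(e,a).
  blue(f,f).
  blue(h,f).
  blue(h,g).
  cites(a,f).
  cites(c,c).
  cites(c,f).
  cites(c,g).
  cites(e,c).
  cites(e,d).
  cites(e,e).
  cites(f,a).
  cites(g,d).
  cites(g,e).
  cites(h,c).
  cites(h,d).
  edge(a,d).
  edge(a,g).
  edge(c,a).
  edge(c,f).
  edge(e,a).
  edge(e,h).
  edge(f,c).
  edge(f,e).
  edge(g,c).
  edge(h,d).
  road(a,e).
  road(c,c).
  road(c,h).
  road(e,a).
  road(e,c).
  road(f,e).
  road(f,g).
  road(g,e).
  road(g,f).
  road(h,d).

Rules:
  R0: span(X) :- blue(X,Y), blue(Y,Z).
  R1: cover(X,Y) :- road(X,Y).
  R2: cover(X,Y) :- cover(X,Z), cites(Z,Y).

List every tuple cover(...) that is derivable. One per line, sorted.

cover(a,a)
cover(a,c)
cover(a,d)
cover(a,e)
cover(a,f)
cover(a,g)
cover(c,a)
cover(c,c)
cover(c,d)
cover(c,e)
cover(c,f)
cover(c,g)
cover(c,h)
cover(e,a)
cover(e,c)
cover(e,d)
cover(e,e)
cover(e,f)
cover(e,g)
cover(f,a)
cover(f,c)
cover(f,d)
cover(f,e)
cover(f,f)
cover(f,g)
cover(g,a)
cover(g,c)
cover(g,d)
cover(g,e)
cover(g,f)
cover(g,g)
cover(h,d)

round 1: derive cover(a,e) via R1 from road(a,e)
round 1: derive cover(c,c) via R1 from road(c,c)
round 1: derive cover(c,h) via R1 from road(c,h)
round 1: derive cover(e,a) via R1 from road(e,a)
round 1: derive cover(e,c) via R1 from road(e,c)
round 1: derive cover(f,e) via R1 from road(f,e)
round 1: derive cover(f,g) via R1 from road(f,g)
round 1: derive cover(g,e) via R1 from road(g,e)
round 1: derive cover(g,f) via R1 from road(g,f)
round 1: derive cover(h,d) via R1 from road(h,d)
round 2: derive cover(a,c) via R2 from cover(a,e), cites(e,c)
round 2: derive cover(a,d) via R2 from cover(a,e), cites(e,d)
round 2: derive cover(c,d) via R2 from cover(c,h), cites(h,d)
round 2: derive cover(c,f) via R2 from cover(c,c), cites(c,f)
round 2: derive cover(c,g) via R2 from cover(c,c), cites(c,g)
round 2: derive cover(e,f) via R2 from cover(e,a), cites(a,f)
round 2: derive cover(e,g) via R2 from cover(e,c), cites(c,g)
round 2: derive cover(f,c) via R2 from cover(f,e), cites(e,c)
round 2: derive cover(f,d) via R2 from cover(f,e), cites(e,d)
round 2: derive cover(g,a) via R2 from cover(g,f), cites(f,a)
round 2: derive cover(g,c) via R2 from cover(g,e), cites(e,c)
round 2: derive cover(g,d) via R2 from cover(g,e), cites(e,d)
round 3: derive cover(a,f) via R2 from cover(a,c), cites(c,f)
round 3: derive cover(a,g) via R2 from cover(a,c), cites(c,g)
round 3: derive cover(c,a) via R2 from cover(c,f), cites(f,a)
round 3: derive cover(c,e) via R2 from cover(c,g), cites(g,e)
round 3: derive cover(e,d) via R2 from cover(e,g), cites(g,d)
round 3: derive cover(e,e) via R2 from cover(e,g), cites(g,e)
round 3: derive cover(f,f) via R2 from cover(f,c), cites(c,f)
round 3: derive cover(g,g) via R2 from cover(g,c), cites(c,g)
round 4: derive cover(a,a) via R2 from cover(a,f), cites(f,a)
round 4: derive cover(f,a) via R2 from cover(f,f), cites(f,a)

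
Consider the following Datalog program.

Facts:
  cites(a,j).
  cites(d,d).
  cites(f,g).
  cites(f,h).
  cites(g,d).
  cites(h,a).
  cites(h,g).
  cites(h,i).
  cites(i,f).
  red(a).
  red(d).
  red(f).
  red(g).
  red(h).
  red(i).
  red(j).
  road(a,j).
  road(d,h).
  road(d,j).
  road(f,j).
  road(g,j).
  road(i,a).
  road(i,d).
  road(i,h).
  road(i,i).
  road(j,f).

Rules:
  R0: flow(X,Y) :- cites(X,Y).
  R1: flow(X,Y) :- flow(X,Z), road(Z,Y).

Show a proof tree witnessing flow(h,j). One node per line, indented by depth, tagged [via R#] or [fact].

flow(h,j)  [via R1]
  flow(h,a)  [via R0]
    cites(h,a)  [fact]
  road(a,j)  [fact]

round 1: derive flow(a,j) via R0 from cites(a,j)
round 1: derive flow(d,d) via R0 from cites(d,d)
round 1: derive flow(f,g) via R0 from cites(f,g)
round 1: derive flow(f,h) via R0 from cites(f,h)
round 1: derive flow(g,d) via R0 from cites(g,d)
round 1: derive flow(h,a) via R0 from cites(h,a)
round 1: derive flow(h,g) via R0 from cites(h,g)
round 1: derive flow(h,i) via R0 from cites(h,i)
round 1: derive flow(i,f) via R0 from cites(i,f)
round 2: derive flow(a,f) via R1 from flow(a,j), road(j,f)
round 2: derive flow(d,h) via R1 from flow(d,d), road(d,h)
round 2: derive flow(d,j) via R1 from flow(d,d), road(d,j)
round 2: derive flow(f,j) via R1 from flow(f,g), road(g,j)
round 2: derive flow(g,h) via R1 from flow(g,d), road(d,h)
round 2: derive flow(g,j) via R1 from flow(g,d), road(d,j)
round 2: derive flow(h,d) via R1 from flow(h,i), road(i,d)
round 2: derive flow(h,h) via R1 from flow(h,i), road(i,h)
round 2: derive flow(h,j) via R1 from flow(h,a), road(a,j)
round 2: derive flow(i,j) via R1 from flow(i,f), road(f,j)
round 3: derive flow(d,f) via R1 from flow(d,j), road(j,f)
round 3: derive flow(f,f) via R1 from flow(f,j), road(j,f)
round 3: derive flow(g,f) via R1 from flow(g,j), road(j,f)
round 3: derive flow(h,f) via R1 from flow(h,j), road(j,f)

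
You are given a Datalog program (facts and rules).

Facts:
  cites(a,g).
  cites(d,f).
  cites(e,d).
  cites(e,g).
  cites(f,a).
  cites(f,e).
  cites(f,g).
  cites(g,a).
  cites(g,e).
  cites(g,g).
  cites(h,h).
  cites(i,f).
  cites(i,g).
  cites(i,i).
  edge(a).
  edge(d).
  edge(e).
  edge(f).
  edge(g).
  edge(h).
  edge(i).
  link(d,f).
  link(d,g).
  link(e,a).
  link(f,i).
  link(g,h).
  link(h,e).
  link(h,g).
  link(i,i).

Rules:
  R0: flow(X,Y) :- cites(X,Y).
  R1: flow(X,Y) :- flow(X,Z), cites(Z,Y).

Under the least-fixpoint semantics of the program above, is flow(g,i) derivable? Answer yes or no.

no

round 1: derive flow(a,g) via R0 from cites(a,g)
round 1: derive flow(d,f) via R0 from cites(d,f)
round 1: derive flow(e,d) via R0 from cites(e,d)
round 1: derive flow(e,g) via R0 from cites(e,g)
round 1: derive flow(f,a) via R0 from cites(f,a)
round 1: derive flow(f,e) via R0 from cites(f,e)
round 1: derive flow(f,g) via R0 from cites(f,g)
round 1: derive flow(g,a) via R0 from cites(g,a)
round 1: derive flow(g,e) via R0 from cites(g,e)
round 1: derive flow(g,g) via R0 from cites(g,g)
round 1: derive flow(h,h) via R0 from cites(h,h)
round 1: derive flow(i,f) via R0 from cites(i,f)
round 1: derive flow(i,g) via R0 from cites(i,g)
round 1: derive flow(i,i) via R0 from cites(i,i)
round 2: derive flow(a,a) via R1 from flow(a,g), cites(g,a)
round 2: derive flow(a,e) via R1 from flow(a,g), cites(g,e)
round 2: derive flow(d,a) via R1 from flow(d,f), cites(f,a)
round 2: derive flow(d,e) via R1 from flow(d,f), cites(f,e)
round 2: derive flow(d,g) via R1 from flow(d,f), cites(f,g)
round 2: derive flow(e,a) via R1 from flow(e,g), cites(g,a)
round 2: derive flow(e,e) via R1 from flow(e,g), cites(g,e)
round 2: derive flow(e,f) via R1 from flow(e,d), cites(d,f)
round 2: derive flow(f,d) via R1 from flow(f,e), cites(e,d)
round 2: derive flow(g,d) via R1 from flow(g,e), cites(e,d)
round 2: derive flow(i,a) via R1 from flow(i,f), cites(f,a)
round 2: derive flow(i,e) via R1 from flow(i,f), cites(f,e)
round 3: derive flow(a,d) via R1 from flow(a,e), cites(e,d)
round 3: derive flow(d,d) via R1 from flow(d,e), cites(e,d)
round 3: derive flow(f,f) via R1 from flow(f,d), cites(d,f)
round 3: derive flow(g,f) via R1 from flow(g,d), cites(d,f)
round 3: derive flow(i,d) via R1 from flow(i,e), cites(e,d)
round 4: derive flow(a,f) via R1 from flow(a,d), cites(d,f)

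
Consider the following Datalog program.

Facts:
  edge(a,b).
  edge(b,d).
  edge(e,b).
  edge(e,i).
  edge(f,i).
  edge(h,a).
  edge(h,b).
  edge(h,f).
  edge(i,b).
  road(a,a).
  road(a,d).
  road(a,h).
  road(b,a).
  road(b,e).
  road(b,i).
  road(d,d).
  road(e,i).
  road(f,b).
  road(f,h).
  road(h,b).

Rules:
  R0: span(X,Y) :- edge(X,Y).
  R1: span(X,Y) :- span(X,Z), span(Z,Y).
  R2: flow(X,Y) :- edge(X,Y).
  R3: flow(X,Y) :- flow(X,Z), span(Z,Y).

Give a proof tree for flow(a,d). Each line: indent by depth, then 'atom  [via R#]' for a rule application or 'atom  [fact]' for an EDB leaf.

round 1: derive span(a,b) via R0 from edge(a,b)
round 1: derive span(b,d) via R0 from edge(b,d)
round 1: derive span(e,b) via R0 from edge(e,b)
round 1: derive span(e,i) via R0 from edge(e,i)
round 1: derive span(f,i) via R0 from edge(f,i)
round 1: derive span(h,a) via R0 from edge(h,a)
round 1: derive span(h,b) via R0 from edge(h,b)
round 1: derive span(h,f) via R0 from edge(h,f)
round 1: derive span(i,b) via R0 from edge(i,b)
round 1: derive flow(a,b) via R2 from edge(a,b)
round 1: derive flow(b,d) via R2 from edge(b,d)
round 1: derive flow(e,b) via R2 from edge(e,b)
round 1: derive flow(e,i) via R2 from edge(e,i)
round 1: derive flow(f,i) via R2 from edge(f,i)
round 1: derive flow(h,a) via R2 from edge(h,a)
round 1: derive flow(h,b) via R2 from edge(h,b)
round 1: derive flow(h,f) via R2 from edge(h,f)
round 1: derive flow(i,b) via R2 from edge(i,b)
round 2: derive span(a,d) via R1 from span(a,b), span(b,d)
round 2: derive span(e,d) via R1 from span(e,b), span(b,d)
round 2: derive span(f,b) via R1 from span(f,i), span(i,b)
round 2: derive span(h,d) via R1 from span(h,b), span(b,d)
round 2: derive span(h,i) via R1 from span(h,f), span(f,i)
round 2: derive span(i,d) via R1 from span(i,b), span(b,d)
round 2: derive flow(a,d) via R3 from flow(a,b), span(b,d)
round 2: derive flow(e,d) via R3 from flow(e,b), span(b,d)
round 2: derive flow(f,b) via R3 from flow(f,i), span(i,b)
round 2: derive flow(h,d) via R3 from flow(h,b), span(b,d)
round 2: derive flow(h,i) via R3 from flow(h,f), span(f,i)
round 2: derive flow(i,d) via R3 from flow(i,b), span(b,d)
round 3: derive span(f,d) via R1 from span(f,b), span(b,d)
round 3: derive flow(f,d) via R3 from flow(f,b), span(b,d)

flow(a,d)  [via R3]
  flow(a,b)  [via R2]
    edge(a,b)  [fact]
  span(b,d)  [via R0]
    edge(b,d)  [fact]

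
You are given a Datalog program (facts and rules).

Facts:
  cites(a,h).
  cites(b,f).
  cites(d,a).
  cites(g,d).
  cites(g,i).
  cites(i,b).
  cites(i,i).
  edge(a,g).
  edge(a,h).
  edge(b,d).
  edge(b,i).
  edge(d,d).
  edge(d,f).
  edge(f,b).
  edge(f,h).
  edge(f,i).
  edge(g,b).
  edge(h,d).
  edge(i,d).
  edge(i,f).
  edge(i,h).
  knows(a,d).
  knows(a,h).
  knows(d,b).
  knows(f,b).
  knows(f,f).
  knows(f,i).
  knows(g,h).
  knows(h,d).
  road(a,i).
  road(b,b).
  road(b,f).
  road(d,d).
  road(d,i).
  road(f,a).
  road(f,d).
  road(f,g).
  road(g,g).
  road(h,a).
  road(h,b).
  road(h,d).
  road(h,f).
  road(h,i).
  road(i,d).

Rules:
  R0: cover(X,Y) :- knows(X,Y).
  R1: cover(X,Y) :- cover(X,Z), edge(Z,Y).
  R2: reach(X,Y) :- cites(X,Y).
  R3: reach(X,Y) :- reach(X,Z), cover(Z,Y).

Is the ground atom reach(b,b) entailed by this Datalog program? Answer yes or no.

yes

round 1: derive cover(a,d) via R0 from knows(a,d)
round 1: derive cover(a,h) via R0 from knows(a,h)
round 1: derive cover(d,b) via R0 from knows(d,b)
round 1: derive cover(f,b) via R0 from knows(f,b)
round 1: derive cover(f,f) via R0 from knows(f,f)
round 1: derive cover(f,i) via R0 from knows(f,i)
round 1: derive cover(g,h) via R0 from knows(g,h)
round 1: derive cover(h,d) via R0 from knows(h,d)
round 1: derive reach(a,h) via R2 from cites(a,h)
round 1: derive reach(b,f) via R2 from cites(b,f)
round 1: derive reach(d,a) via R2 from cites(d,a)
round 1: derive reach(g,d) via R2 from cites(g,d)
round 1: derive reach(g,i) via R2 from cites(g,i)
round 1: derive reach(i,b) via R2 from cites(i,b)
round 1: derive reach(i,i) via R2 from cites(i,i)
round 2: derive cover(a,f) via R1 from cover(a,d), edge(d,f)
round 2: derive cover(d,d) via R1 from cover(d,b), edge(b,d)
round 2: derive cover(d,i) via R1 from cover(d,b), edge(b,i)
round 2: derive cover(f,d) via R1 from cover(f,b), edge(b,d)
round 2: derive cover(f,h) via R1 from cover(f,f), edge(f,h)
round 2: derive cover(g,d) via R1 from cover(g,h), edge(h,d)
round 2: derive cover(h,f) via R1 from cover(h,d), edge(d,f)
round 2: derive reach(a,d) via R3 from reach(a,h), cover(h,d)
round 2: derive reach(b,b) via R3 from reach(b,f), cover(f,b)
round 2: derive reach(b,i) via R3 from reach(b,f), cover(f,i)
round 2: derive reach(d,d) via R3 from reach(d,a), cover(a,d)
round 2: derive reach(d,h) via R3 from reach(d,a), cover(a,h)
round 2: derive reach(g,b) via R3 from reach(g,d), cover(d,b)
round 3: derive cover(a,b) via R1 from cover(a,f), edge(f,b)
round 3: derive cover(a,i) via R1 from cover(a,f), edge(f,i)
round 3: derive cover(d,f) via R1 from cover(d,d), edge(d,f)
round 3: derive cover(d,h) via R1 from cover(d,i), edge(i,h)
round 3: derive cover(g,f) via R1 from cover(g,d), edge(d,f)
round 3: derive cover(h,b) via R1 from cover(h,f), edge(f,b)
round 3: derive cover(h,h) via R1 from cover(h,f), edge(f,h)
round 3: derive cover(h,i) via R1 from cover(h,f), edge(f,i)
round 3: derive reach(a,b) via R3 from reach(a,d), cover(d,b)
round 3: derive reach(a,f) via R3 from reach(a,h), cover(h,f)
round 3: derive reach(a,i) via R3 from reach(a,d), cover(d,i)
round 3: derive reach(b,d) via R3 from reach(b,f), cover(f,d)
round 3: derive reach(b,h) via R3 from reach(b,f), cover(f,h)
round 3: derive reach(d,b) via R3 from reach(d,d), cover(d,b)
round 3: derive reach(d,f) via R3 from reach(d,a), cover(a,f)
round 3: derive reach(d,i) via R3 from reach(d,d), cover(d,i)
round 4: derive cover(g,b) via R1 from cover(g,f), edge(f,b)
round 4: derive cover(g,i) via R1 from cover(g,f), edge(f,i)
round 4: derive reach(g,f) via R3 from reach(g,d), cover(d,f)
round 4: derive reach(g,h) via R3 from reach(g,d), cover(d,h)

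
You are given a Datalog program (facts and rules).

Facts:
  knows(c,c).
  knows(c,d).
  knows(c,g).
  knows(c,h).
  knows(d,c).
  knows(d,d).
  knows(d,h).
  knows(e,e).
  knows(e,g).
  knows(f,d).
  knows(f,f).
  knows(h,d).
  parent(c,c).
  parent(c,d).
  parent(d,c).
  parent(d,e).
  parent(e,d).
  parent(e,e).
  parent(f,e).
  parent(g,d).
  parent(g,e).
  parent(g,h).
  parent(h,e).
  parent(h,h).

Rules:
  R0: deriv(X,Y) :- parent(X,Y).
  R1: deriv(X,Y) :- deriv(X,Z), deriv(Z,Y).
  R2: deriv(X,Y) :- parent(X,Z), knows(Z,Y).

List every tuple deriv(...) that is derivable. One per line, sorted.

round 1: derive deriv(c,c) via R0 from parent(c,c)
round 1: derive deriv(c,d) via R0 from parent(c,d)
round 1: derive deriv(d,c) via R0 from parent(d,c)
round 1: derive deriv(d,e) via R0 from parent(d,e)
round 1: derive deriv(e,d) via R0 from parent(e,d)
round 1: derive deriv(e,e) via R0 from parent(e,e)
round 1: derive deriv(f,e) via R0 from parent(f,e)
round 1: derive deriv(g,d) via R0 from parent(g,d)
round 1: derive deriv(g,e) via R0 from parent(g,e)
round 1: derive deriv(g,h) via R0 from parent(g,h)
round 1: derive deriv(h,e) via R0 from parent(h,e)
round 1: derive deriv(h,h) via R0 from parent(h,h)
round 1: derive deriv(c,g) via R2 from parent(c,c), knows(c,g)
round 1: derive deriv(c,h) via R2 from parent(c,c), knows(c,h)
round 1: derive deriv(d,d) via R2 from parent(d,c), knows(c,d)
round 1: derive deriv(d,g) via R2 from parent(d,c), knows(c,g)
round 1: derive deriv(d,h) via R2 from parent(d,c), knows(c,h)
round 1: derive deriv(e,c) via R2 from parent(e,d), knows(d,c)
round 1: derive deriv(e,g) via R2 from parent(e,e), knows(e,g)
round 1: derive deriv(e,h) via R2 from parent(e,d), knows(d,h)
round 1: derive deriv(f,g) via R2 from parent(f,e), knows(e,g)
round 1: derive deriv(g,c) via R2 from parent(g,d), knows(d,c)
round 1: derive deriv(g,g) via R2 from parent(g,e), knows(e,g)
round 1: derive deriv(h,d) via R2 from parent(h,h), knows(h,d)
round 1: derive deriv(h,g) via R2 from parent(h,e), knows(e,g)
round 2: derive deriv(c,e) via R1 from deriv(c,d), deriv(d,e)
round 2: derive deriv(f,c) via R1 from deriv(f,e), deriv(e,c)
round 2: derive deriv(f,d) via R1 from deriv(f,e), deriv(e,d)
round 2: derive deriv(f,h) via R1 from deriv(f,e), deriv(e,h)
round 2: derive deriv(h,c) via R1 from deriv(h,d), deriv(d,c)

deriv(c,c)
deriv(c,d)
deriv(c,e)
deriv(c,g)
deriv(c,h)
deriv(d,c)
deriv(d,d)
deriv(d,e)
deriv(d,g)
deriv(d,h)
deriv(e,c)
deriv(e,d)
deriv(e,e)
deriv(e,g)
deriv(e,h)
deriv(f,c)
deriv(f,d)
deriv(f,e)
deriv(f,g)
deriv(f,h)
deriv(g,c)
deriv(g,d)
deriv(g,e)
deriv(g,g)
deriv(g,h)
deriv(h,c)
deriv(h,d)
deriv(h,e)
deriv(h,g)
deriv(h,h)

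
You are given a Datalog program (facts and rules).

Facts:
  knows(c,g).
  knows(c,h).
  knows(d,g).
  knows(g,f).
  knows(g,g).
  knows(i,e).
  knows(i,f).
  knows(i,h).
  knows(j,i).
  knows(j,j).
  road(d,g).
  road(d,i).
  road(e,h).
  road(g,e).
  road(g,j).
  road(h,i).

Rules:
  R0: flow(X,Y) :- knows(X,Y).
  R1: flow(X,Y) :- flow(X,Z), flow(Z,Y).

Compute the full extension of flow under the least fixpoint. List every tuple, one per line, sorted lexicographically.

flow(c,f)
flow(c,g)
flow(c,h)
flow(d,f)
flow(d,g)
flow(g,f)
flow(g,g)
flow(i,e)
flow(i,f)
flow(i,h)
flow(j,e)
flow(j,f)
flow(j,h)
flow(j,i)
flow(j,j)

round 1: derive flow(c,g) via R0 from knows(c,g)
round 1: derive flow(c,h) via R0 from knows(c,h)
round 1: derive flow(d,g) via R0 from knows(d,g)
round 1: derive flow(g,f) via R0 from knows(g,f)
round 1: derive flow(g,g) via R0 from knows(g,g)
round 1: derive flow(i,e) via R0 from knows(i,e)
round 1: derive flow(i,f) via R0 from knows(i,f)
round 1: derive flow(i,h) via R0 from knows(i,h)
round 1: derive flow(j,i) via R0 from knows(j,i)
round 1: derive flow(j,j) via R0 from knows(j,j)
round 2: derive flow(c,f) via R1 from flow(c,g), flow(g,f)
round 2: derive flow(d,f) via R1 from flow(d,g), flow(g,f)
round 2: derive flow(j,e) via R1 from flow(j,i), flow(i,e)
round 2: derive flow(j,f) via R1 from flow(j,i), flow(i,f)
round 2: derive flow(j,h) via R1 from flow(j,i), flow(i,h)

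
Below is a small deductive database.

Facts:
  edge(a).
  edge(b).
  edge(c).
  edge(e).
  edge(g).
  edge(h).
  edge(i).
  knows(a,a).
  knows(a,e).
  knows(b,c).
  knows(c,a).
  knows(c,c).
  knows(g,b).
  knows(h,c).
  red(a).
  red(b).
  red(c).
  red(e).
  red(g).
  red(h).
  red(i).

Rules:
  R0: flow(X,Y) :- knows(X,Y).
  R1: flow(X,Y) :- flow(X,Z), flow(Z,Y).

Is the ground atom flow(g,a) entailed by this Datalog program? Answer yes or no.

round 1: derive flow(a,a) via R0 from knows(a,a)
round 1: derive flow(a,e) via R0 from knows(a,e)
round 1: derive flow(b,c) via R0 from knows(b,c)
round 1: derive flow(c,a) via R0 from knows(c,a)
round 1: derive flow(c,c) via R0 from knows(c,c)
round 1: derive flow(g,b) via R0 from knows(g,b)
round 1: derive flow(h,c) via R0 from knows(h,c)
round 2: derive flow(b,a) via R1 from flow(b,c), flow(c,a)
round 2: derive flow(c,e) via R1 from flow(c,a), flow(a,e)
round 2: derive flow(g,c) via R1 from flow(g,b), flow(b,c)
round 2: derive flow(h,a) via R1 from flow(h,c), flow(c,a)
round 3: derive flow(b,e) via R1 from flow(b,a), flow(a,e)
round 3: derive flow(g,a) via R1 from flow(g,b), flow(b,a)
round 3: derive flow(g,e) via R1 from flow(g,c), flow(c,e)
round 3: derive flow(h,e) via R1 from flow(h,a), flow(a,e)

yes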